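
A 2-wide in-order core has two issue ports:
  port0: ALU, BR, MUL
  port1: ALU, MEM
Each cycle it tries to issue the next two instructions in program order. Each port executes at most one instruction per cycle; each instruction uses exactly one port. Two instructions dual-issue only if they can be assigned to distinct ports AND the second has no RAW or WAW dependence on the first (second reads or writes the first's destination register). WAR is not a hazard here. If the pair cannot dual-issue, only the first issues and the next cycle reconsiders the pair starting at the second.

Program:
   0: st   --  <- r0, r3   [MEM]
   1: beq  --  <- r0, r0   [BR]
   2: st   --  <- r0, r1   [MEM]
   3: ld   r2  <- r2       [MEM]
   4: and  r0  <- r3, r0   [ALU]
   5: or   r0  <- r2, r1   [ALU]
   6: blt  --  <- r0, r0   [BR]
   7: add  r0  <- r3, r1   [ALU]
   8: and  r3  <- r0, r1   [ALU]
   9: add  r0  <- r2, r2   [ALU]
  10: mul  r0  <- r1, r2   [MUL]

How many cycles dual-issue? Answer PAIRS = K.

  cy0 -> i0&i1 (st/beq) 2-wide
  cy1 -> i2 (st) no-port MEM/MEM
  cy2 -> i3&i4 (ld/and) 2-wide
  cy3 -> i5 (or) RAW r0
  cy4 -> i6&i7 (blt/add) 2-wide
  cy5 -> i8&i9 (and/add) 2-wide
  cy6 -> i10 (mul) tail

PAIRS = 4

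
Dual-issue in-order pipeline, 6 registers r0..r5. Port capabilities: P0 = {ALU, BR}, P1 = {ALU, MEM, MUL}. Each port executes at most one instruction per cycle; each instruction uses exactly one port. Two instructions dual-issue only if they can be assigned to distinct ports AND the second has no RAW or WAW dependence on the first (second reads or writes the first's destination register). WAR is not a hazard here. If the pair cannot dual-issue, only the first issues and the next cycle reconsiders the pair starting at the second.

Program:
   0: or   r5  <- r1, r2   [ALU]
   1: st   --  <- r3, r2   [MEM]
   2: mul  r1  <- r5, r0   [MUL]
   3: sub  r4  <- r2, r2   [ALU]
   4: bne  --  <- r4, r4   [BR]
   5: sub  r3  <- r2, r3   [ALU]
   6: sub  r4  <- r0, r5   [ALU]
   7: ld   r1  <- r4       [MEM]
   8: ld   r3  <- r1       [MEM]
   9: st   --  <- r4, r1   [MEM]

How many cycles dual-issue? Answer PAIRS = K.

PAIRS = 3

#0 head=0: or;st i0/i1 pair
#1 head=2: mul;sub i2/i3 pair
#2 head=4: bne;sub i4/i5 pair
#3 head=6: sub i6 RAW r4
#4 head=7: ld i7 no-port MEM/MEM
#5 head=8: ld i8 no-port MEM/MEM
#6 head=9: st i9 tail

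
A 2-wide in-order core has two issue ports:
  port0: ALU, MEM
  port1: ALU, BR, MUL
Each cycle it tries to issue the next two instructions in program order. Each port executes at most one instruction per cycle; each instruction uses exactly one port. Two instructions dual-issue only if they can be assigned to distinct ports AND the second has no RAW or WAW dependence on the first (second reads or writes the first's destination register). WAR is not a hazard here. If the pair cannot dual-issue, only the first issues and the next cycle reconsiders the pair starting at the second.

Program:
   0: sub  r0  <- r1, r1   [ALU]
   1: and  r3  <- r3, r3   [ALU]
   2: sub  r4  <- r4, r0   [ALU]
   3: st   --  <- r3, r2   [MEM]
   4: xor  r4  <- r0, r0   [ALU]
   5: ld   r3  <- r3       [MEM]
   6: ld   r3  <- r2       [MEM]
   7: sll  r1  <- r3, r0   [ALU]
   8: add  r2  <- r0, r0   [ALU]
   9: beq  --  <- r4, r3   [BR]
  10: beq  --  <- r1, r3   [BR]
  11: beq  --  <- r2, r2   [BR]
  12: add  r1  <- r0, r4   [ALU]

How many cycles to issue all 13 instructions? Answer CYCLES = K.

CYCLES = 8

[0] i0+i1  sub.ALU;and.ALU  -- pair
[1] i2+i3  sub.ALU;st.MEM  -- pair
[2] i4+i5  xor.ALU;ld.MEM  -- pair
[3] i6  ld.MEM  -- RAW r3
[4] i7+i8  sll.ALU;add.ALU  -- pair
[5] i9  beq.BR  -- no-port BR/BR
[6] i10  beq.BR  -- no-port BR/BR
[7] i11+i12  beq.BR;add.ALU  -- pair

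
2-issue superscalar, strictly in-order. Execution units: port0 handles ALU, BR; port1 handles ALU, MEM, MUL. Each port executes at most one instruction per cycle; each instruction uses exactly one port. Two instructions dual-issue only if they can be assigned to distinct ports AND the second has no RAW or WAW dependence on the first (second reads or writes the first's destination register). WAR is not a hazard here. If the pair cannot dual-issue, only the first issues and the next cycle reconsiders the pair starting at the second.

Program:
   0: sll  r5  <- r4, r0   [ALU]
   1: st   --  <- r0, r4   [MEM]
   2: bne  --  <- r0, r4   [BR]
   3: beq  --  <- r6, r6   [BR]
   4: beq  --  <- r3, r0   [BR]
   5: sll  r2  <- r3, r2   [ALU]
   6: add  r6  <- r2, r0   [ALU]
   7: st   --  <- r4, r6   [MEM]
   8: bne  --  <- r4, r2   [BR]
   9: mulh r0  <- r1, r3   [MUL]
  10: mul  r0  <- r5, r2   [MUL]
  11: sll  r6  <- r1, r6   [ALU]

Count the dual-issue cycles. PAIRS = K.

0. sll;st @i0+i1  | dual
1. bne @i2  | no-port BR/BR
2. beq @i3  | no-port BR/BR
3. beq;sll @i4+i5  | dual
4. add @i6  | RAW r6
5. st;bne @i7+i8  | dual
6. mulh @i9  | no-port MUL/MUL
7. mul;sll @i10+i11  | dual

PAIRS = 4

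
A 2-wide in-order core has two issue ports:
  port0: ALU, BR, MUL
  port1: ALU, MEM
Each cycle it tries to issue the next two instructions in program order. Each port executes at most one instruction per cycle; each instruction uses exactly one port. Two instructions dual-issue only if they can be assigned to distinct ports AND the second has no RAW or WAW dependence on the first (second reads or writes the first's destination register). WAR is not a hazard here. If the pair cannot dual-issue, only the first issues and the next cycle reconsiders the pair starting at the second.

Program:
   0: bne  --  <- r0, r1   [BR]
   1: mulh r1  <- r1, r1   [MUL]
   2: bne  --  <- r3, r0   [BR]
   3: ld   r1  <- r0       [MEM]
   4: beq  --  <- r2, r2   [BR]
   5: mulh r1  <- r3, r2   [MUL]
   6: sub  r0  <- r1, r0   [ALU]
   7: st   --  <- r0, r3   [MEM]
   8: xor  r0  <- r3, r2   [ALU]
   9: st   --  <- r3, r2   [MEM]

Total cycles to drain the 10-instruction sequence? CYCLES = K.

[0] i0  bne  -- no-port BR/MUL
[1] i1  mulh  -- no-port MUL/BR
[2] i2,i3  bne/ld  -- dual
[3] i4  beq  -- no-port BR/MUL
[4] i5  mulh  -- RAW r1
[5] i6  sub  -- RAW r0
[6] i7,i8  st/xor  -- dual
[7] i9  st  -- tail

CYCLES = 8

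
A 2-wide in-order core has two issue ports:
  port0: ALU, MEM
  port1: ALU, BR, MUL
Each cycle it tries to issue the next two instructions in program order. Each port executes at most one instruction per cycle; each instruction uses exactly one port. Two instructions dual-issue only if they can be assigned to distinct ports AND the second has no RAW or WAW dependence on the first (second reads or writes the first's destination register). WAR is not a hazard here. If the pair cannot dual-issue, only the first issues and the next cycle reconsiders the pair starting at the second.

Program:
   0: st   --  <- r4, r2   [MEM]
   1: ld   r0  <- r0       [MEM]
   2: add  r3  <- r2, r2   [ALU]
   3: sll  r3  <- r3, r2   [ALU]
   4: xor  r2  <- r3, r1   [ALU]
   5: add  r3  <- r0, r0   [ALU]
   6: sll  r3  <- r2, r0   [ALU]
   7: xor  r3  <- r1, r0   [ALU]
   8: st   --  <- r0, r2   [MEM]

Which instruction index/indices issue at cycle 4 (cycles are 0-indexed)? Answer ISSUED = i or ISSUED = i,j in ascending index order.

ISSUED = 6

c0: i0 st  no-port MEM/MEM
c1: i1,i2 ld+add  pair
c2: i3 sll  RAW r3
c3: i4,i5 xor+add  pair
c4: i6 sll  WAW r3
c5: i7,i8 xor+st  pair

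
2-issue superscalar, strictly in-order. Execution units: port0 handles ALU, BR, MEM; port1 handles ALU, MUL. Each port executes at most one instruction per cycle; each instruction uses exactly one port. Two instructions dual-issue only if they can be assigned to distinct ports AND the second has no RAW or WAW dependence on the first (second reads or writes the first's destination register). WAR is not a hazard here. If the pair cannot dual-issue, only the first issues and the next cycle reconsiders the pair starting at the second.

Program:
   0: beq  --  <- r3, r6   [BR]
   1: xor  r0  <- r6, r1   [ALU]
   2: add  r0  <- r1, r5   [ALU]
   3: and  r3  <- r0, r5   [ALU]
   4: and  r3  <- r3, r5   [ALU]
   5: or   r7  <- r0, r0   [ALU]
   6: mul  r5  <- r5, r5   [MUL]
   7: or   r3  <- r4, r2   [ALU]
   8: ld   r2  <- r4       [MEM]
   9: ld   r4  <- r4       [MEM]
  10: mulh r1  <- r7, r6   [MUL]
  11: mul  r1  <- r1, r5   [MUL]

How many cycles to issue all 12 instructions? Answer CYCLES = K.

CYCLES = 8

[0] i0/i1  beq+xor  -- pair
[1] i2  add  -- RAW r0
[2] i3  and  -- RAW+WAW r3
[3] i4/i5  and+or  -- pair
[4] i6/i7  mul+or  -- pair
[5] i8  ld  -- no-port MEM/MEM
[6] i9/i10  ld+mulh  -- pair
[7] i11  mul  -- tail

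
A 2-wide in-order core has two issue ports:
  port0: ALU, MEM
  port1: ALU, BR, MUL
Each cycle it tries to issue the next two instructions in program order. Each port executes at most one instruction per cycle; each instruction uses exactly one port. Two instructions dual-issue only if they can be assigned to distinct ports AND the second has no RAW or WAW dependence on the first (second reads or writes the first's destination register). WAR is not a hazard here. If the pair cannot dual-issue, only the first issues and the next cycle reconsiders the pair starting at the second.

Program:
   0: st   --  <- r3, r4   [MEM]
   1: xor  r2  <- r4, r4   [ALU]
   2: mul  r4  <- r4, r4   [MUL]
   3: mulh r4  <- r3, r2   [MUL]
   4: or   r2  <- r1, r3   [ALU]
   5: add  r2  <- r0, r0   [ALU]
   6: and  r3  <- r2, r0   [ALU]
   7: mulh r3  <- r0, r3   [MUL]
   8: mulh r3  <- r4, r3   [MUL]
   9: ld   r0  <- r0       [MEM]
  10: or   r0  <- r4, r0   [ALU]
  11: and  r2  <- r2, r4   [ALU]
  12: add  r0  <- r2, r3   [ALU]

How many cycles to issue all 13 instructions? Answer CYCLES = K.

  cy0 -> i0,i1 (st;xor) pair
  cy1 -> i2 (mul) no-port MUL/MUL
  cy2 -> i3,i4 (mulh;or) pair
  cy3 -> i5 (add) RAW r2
  cy4 -> i6 (and) RAW+WAW r3
  cy5 -> i7 (mulh) no-port MUL/MUL
  cy6 -> i8,i9 (mulh;ld) pair
  cy7 -> i10,i11 (or;and) pair
  cy8 -> i12 (add) tail

CYCLES = 9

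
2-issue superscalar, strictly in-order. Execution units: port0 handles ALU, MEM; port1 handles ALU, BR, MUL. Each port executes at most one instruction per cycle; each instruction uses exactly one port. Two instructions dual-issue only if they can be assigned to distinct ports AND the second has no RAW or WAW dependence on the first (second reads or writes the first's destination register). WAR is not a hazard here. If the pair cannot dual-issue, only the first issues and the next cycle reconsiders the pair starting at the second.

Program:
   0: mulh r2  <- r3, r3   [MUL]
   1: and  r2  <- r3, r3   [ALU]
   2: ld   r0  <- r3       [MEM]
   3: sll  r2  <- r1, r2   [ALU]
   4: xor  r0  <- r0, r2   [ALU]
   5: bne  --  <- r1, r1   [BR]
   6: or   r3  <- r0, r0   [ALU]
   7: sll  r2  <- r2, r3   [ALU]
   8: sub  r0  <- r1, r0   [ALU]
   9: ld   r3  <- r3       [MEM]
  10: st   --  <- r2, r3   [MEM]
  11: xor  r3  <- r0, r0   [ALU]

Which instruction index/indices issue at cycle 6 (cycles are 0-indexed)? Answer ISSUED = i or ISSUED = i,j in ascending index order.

ISSUED = 9

[0] i0  mulh.MUL  -- WAW r2
[1] i1&i2  and.ALU/ld.MEM  -- dual
[2] i3  sll.ALU  -- RAW r2
[3] i4&i5  xor.ALU/bne.BR  -- dual
[4] i6  or.ALU  -- RAW r3
[5] i7&i8  sll.ALU/sub.ALU  -- dual
[6] i9  ld.MEM  -- no-port MEM/MEM
[7] i10&i11  st.MEM/xor.ALU  -- dual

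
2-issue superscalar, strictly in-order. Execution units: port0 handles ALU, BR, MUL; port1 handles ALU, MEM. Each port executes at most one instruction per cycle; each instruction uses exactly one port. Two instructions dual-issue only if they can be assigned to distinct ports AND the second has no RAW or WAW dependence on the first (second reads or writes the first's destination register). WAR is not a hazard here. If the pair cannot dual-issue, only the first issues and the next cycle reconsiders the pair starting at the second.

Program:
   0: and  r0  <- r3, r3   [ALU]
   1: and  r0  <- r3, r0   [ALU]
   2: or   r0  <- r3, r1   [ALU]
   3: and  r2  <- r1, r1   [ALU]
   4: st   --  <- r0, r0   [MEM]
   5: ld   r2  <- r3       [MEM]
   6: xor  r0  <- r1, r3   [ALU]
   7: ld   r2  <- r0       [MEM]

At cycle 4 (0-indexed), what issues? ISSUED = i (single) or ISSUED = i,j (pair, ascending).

t=0 i0:and ; RAW+WAW r0
t=1 i1:and ; WAW r0
t=2 i2,i3:or/and ; pair
t=3 i4:st ; no-port MEM/MEM
t=4 i5,i6:ld/xor ; pair
t=5 i7:ld ; tail

ISSUED = 5,6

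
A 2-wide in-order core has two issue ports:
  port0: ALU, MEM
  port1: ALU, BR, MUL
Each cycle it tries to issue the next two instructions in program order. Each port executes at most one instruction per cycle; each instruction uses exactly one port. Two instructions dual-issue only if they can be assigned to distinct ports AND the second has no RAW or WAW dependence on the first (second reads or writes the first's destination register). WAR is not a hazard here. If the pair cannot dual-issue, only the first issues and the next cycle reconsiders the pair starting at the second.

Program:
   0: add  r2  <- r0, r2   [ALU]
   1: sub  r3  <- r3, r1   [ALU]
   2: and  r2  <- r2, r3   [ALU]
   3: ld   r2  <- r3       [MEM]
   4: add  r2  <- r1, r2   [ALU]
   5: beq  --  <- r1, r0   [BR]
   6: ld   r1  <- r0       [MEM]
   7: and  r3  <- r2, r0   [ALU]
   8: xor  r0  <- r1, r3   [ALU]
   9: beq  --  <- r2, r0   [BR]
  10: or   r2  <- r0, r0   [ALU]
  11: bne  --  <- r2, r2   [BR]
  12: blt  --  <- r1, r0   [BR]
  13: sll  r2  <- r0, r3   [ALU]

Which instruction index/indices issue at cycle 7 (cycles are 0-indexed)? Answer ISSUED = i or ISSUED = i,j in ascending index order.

ISSUED = 11

t=0 i0+i1:add.ALU+sub.ALU ; pair
t=1 i2:and.ALU ; WAW r2
t=2 i3:ld.MEM ; RAW+WAW r2
t=3 i4+i5:add.ALU+beq.BR ; pair
t=4 i6+i7:ld.MEM+and.ALU ; pair
t=5 i8:xor.ALU ; RAW r0
t=6 i9+i10:beq.BR+or.ALU ; pair
t=7 i11:bne.BR ; no-port BR/BR
t=8 i12+i13:blt.BR+sll.ALU ; pair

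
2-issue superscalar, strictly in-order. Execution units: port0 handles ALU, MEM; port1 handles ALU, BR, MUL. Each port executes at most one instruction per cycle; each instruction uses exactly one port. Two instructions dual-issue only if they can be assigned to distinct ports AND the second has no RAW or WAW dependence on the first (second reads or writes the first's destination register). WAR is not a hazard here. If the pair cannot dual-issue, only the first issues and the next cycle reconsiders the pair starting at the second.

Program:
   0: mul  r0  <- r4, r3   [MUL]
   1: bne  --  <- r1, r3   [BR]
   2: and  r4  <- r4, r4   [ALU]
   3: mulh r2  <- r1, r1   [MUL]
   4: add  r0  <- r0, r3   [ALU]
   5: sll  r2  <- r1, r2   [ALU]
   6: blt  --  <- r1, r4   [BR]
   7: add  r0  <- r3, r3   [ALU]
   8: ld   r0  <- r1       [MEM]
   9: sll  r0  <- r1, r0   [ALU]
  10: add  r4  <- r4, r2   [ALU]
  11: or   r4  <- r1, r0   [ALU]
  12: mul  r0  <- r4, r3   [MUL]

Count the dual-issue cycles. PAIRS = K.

t=0 i0:mul ; no-port MUL/BR
t=1 i1+i2:bne and ; 2-wide
t=2 i3+i4:mulh add ; 2-wide
t=3 i5+i6:sll blt ; 2-wide
t=4 i7:add ; WAW r0
t=5 i8:ld ; RAW+WAW r0
t=6 i9+i10:sll add ; 2-wide
t=7 i11:or ; RAW r4
t=8 i12:mul ; tail

PAIRS = 4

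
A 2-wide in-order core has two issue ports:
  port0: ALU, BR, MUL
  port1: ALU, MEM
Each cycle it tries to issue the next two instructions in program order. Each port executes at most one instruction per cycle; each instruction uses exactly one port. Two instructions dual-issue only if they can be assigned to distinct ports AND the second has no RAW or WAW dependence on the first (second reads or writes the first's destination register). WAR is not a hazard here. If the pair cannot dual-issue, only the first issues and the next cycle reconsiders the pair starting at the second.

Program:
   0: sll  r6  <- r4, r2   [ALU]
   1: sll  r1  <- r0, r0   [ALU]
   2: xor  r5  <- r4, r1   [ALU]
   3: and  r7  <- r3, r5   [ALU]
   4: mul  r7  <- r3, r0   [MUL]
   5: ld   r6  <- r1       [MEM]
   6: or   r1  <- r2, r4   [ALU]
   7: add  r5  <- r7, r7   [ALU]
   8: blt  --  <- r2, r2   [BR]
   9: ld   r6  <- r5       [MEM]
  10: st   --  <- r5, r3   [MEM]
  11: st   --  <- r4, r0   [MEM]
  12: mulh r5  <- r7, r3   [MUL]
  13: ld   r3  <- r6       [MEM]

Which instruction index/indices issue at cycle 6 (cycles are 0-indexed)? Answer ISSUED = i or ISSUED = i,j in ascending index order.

[0] i0&i1  sll sll  -- dual
[1] i2  xor  -- RAW r5
[2] i3  and  -- WAW r7
[3] i4&i5  mul ld  -- dual
[4] i6&i7  or add  -- dual
[5] i8&i9  blt ld  -- dual
[6] i10  st  -- no-port MEM/MEM
[7] i11&i12  st mulh  -- dual
[8] i13  ld  -- tail

ISSUED = 10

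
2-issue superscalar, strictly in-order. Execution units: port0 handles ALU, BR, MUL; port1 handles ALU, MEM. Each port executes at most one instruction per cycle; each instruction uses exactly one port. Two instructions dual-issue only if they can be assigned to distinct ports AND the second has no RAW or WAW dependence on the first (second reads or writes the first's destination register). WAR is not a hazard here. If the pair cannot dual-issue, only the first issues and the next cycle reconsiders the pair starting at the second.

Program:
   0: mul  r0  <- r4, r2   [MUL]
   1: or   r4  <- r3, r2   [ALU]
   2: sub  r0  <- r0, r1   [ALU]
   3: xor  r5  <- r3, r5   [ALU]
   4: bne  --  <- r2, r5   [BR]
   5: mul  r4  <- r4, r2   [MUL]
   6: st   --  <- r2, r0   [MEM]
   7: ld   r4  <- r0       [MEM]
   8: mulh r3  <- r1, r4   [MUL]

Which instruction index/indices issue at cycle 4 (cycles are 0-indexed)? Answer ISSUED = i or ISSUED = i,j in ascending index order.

ISSUED = 7

0. mul;or @i0&i1  | pair
1. sub;xor @i2&i3  | pair
2. bne @i4  | no-port BR/MUL
3. mul;st @i5&i6  | pair
4. ld @i7  | RAW r4
5. mulh @i8  | tail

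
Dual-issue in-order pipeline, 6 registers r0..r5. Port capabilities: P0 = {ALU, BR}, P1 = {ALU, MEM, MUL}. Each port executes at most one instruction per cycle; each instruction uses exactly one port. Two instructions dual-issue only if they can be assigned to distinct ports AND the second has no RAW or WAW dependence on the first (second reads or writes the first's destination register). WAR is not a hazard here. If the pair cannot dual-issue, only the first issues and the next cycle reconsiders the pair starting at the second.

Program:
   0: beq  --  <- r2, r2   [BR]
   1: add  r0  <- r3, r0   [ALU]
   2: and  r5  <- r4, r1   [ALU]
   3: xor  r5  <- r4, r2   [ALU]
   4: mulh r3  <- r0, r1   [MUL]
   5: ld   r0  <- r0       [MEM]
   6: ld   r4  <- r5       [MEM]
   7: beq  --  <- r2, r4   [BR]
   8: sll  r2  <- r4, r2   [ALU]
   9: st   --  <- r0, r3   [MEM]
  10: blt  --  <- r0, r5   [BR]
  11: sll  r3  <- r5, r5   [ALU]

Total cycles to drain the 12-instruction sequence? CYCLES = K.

t=0 i0/i1:beq add ; dual
t=1 i2:and ; WAW r5
t=2 i3/i4:xor mulh ; dual
t=3 i5:ld ; no-port MEM/MEM
t=4 i6:ld ; RAW r4
t=5 i7/i8:beq sll ; dual
t=6 i9/i10:st blt ; dual
t=7 i11:sll ; tail

CYCLES = 8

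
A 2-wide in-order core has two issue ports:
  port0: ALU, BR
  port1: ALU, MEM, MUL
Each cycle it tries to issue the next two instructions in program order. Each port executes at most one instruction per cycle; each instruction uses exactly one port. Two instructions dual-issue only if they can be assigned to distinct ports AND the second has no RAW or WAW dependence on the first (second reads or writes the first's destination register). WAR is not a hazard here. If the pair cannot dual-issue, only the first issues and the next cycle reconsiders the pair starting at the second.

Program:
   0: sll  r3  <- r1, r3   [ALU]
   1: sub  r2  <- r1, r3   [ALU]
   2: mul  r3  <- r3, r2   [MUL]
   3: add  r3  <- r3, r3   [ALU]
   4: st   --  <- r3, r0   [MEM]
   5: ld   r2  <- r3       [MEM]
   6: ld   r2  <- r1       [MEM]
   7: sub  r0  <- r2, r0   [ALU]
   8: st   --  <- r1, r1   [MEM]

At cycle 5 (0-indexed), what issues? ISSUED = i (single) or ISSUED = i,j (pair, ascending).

0. sll @i0  | RAW r3
1. sub @i1  | RAW r2
2. mul @i2  | RAW+WAW r3
3. add @i3  | RAW r3
4. st @i4  | no-port MEM/MEM
5. ld @i5  | no-port MEM/MEM
6. ld @i6  | RAW r2
7. sub/st @i7&i8  | pair

ISSUED = 5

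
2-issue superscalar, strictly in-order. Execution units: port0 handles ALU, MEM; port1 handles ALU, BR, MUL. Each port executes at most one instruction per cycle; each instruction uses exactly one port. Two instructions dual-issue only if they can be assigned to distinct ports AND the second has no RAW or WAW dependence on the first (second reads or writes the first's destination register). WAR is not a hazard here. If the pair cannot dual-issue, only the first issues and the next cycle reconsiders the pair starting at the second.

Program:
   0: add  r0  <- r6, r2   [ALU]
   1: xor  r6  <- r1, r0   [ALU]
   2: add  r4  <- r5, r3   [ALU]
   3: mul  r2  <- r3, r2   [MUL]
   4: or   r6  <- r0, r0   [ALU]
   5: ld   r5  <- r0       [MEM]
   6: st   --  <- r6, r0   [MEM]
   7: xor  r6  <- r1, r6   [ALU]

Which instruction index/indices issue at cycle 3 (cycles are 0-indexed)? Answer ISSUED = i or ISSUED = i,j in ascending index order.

ISSUED = 5

c0: i0 add  RAW r0
c1: i1/i2 xor/add  2-wide
c2: i3/i4 mul/or  2-wide
c3: i5 ld  no-port MEM/MEM
c4: i6/i7 st/xor  2-wide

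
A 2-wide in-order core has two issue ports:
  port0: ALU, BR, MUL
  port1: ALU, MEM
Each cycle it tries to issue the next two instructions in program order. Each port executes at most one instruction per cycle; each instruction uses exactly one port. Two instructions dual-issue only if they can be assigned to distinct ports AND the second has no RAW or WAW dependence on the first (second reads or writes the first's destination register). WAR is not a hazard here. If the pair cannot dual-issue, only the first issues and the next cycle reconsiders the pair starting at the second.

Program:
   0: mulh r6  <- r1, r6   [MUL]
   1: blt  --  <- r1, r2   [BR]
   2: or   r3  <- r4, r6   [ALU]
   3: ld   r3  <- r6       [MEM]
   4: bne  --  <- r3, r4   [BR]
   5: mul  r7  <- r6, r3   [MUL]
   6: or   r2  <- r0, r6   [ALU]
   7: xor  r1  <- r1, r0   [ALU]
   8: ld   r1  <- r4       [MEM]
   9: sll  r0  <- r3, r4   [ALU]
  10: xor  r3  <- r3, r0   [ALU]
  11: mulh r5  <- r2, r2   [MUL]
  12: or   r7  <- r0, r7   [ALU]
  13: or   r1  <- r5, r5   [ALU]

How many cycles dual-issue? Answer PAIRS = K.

PAIRS = 5

0. mulh @i0  | no-port MUL/BR
1. blt;or @i1&i2  | pair
2. ld @i3  | RAW r3
3. bne @i4  | no-port BR/MUL
4. mul;or @i5&i6  | pair
5. xor @i7  | WAW r1
6. ld;sll @i8&i9  | pair
7. xor;mulh @i10&i11  | pair
8. or;or @i12&i13  | pair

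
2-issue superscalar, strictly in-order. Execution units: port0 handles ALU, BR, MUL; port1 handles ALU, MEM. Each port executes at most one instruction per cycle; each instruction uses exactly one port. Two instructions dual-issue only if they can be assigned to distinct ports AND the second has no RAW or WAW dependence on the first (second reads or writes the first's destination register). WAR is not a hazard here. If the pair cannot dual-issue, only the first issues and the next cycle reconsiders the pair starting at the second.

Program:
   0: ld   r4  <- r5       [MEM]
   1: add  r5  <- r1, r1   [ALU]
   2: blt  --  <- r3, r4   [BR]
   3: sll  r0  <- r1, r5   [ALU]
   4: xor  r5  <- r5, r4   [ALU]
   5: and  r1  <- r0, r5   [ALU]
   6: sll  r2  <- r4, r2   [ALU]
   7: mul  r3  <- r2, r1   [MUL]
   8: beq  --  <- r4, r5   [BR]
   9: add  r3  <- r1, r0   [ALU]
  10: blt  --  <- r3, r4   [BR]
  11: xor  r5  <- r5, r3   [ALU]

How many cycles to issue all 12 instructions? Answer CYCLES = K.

0. ld.MEM add.ALU @i0/i1  | pair
1. blt.BR sll.ALU @i2/i3  | pair
2. xor.ALU @i4  | RAW r5
3. and.ALU sll.ALU @i5/i6  | pair
4. mul.MUL @i7  | no-port MUL/BR
5. beq.BR add.ALU @i8/i9  | pair
6. blt.BR xor.ALU @i10/i11  | pair

CYCLES = 7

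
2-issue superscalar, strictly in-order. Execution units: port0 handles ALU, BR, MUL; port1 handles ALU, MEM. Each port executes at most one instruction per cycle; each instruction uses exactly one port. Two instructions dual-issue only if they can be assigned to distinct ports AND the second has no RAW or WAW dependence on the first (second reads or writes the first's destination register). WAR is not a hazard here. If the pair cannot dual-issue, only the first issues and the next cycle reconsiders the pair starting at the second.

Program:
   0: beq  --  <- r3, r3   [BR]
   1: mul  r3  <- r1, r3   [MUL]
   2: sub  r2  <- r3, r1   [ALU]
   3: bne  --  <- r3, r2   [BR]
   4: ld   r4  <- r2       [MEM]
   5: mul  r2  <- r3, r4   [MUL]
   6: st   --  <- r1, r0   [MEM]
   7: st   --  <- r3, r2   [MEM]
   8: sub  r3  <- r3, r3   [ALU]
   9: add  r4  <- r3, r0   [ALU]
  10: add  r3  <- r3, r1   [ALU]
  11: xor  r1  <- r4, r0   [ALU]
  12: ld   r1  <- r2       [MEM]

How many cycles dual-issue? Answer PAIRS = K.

  cy0 -> i0 (beq.BR) no-port BR/MUL
  cy1 -> i1 (mul.MUL) RAW r3
  cy2 -> i2 (sub.ALU) RAW r2
  cy3 -> i3&i4 (bne.BR;ld.MEM) 2-wide
  cy4 -> i5&i6 (mul.MUL;st.MEM) 2-wide
  cy5 -> i7&i8 (st.MEM;sub.ALU) 2-wide
  cy6 -> i9&i10 (add.ALU;add.ALU) 2-wide
  cy7 -> i11 (xor.ALU) WAW r1
  cy8 -> i12 (ld.MEM) tail

PAIRS = 4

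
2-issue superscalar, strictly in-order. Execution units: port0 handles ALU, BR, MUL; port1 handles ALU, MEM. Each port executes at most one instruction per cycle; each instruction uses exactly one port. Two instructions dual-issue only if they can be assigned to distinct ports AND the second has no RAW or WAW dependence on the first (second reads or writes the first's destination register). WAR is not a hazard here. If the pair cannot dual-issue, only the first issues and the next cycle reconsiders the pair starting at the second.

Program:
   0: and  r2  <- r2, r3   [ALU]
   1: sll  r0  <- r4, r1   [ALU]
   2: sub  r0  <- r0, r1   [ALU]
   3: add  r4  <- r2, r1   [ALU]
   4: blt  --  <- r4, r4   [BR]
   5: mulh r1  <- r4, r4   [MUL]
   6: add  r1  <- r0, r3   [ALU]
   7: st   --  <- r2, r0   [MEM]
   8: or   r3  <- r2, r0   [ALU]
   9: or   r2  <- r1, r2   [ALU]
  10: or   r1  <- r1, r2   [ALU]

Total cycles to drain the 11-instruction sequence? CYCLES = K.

CYCLES = 7

t=0 i0&i1:and.ALU/sll.ALU ; 2-wide
t=1 i2&i3:sub.ALU/add.ALU ; 2-wide
t=2 i4:blt.BR ; no-port BR/MUL
t=3 i5:mulh.MUL ; WAW r1
t=4 i6&i7:add.ALU/st.MEM ; 2-wide
t=5 i8&i9:or.ALU/or.ALU ; 2-wide
t=6 i10:or.ALU ; tail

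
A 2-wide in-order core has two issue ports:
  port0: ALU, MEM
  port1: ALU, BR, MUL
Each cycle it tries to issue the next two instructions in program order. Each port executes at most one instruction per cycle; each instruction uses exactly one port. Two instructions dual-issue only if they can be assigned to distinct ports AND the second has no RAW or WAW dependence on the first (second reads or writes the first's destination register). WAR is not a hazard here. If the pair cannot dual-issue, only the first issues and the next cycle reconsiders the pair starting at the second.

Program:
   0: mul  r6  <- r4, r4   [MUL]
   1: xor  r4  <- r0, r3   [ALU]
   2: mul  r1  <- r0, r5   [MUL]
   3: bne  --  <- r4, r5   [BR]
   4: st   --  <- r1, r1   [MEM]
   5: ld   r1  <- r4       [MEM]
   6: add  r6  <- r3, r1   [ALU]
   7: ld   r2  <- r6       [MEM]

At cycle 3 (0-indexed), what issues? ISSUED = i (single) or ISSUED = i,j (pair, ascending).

t=0 i0,i1:mul.MUL+xor.ALU ; pair
t=1 i2:mul.MUL ; no-port MUL/BR
t=2 i3,i4:bne.BR+st.MEM ; pair
t=3 i5:ld.MEM ; RAW r1
t=4 i6:add.ALU ; RAW r6
t=5 i7:ld.MEM ; tail

ISSUED = 5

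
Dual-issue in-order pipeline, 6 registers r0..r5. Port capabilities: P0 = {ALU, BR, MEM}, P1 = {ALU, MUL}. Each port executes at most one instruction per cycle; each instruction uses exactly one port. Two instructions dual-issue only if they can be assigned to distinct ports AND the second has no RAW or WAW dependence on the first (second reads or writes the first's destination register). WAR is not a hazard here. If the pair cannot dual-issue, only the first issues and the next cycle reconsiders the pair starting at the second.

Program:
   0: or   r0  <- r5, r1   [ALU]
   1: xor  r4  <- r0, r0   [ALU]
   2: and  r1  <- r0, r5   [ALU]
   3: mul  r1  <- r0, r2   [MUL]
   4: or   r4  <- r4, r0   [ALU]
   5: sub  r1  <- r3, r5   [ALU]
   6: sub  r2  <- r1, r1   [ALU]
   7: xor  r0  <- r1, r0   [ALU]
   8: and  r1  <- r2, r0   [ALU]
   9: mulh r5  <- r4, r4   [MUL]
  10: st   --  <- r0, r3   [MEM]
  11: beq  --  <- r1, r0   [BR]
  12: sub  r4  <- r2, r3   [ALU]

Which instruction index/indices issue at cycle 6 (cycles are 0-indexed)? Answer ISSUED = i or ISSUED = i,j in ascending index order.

c0: i0 or  RAW r0
c1: i1&i2 xor and  dual
c2: i3&i4 mul or  dual
c3: i5 sub  RAW r1
c4: i6&i7 sub xor  dual
c5: i8&i9 and mulh  dual
c6: i10 st  no-port MEM/BR
c7: i11&i12 beq sub  dual

ISSUED = 10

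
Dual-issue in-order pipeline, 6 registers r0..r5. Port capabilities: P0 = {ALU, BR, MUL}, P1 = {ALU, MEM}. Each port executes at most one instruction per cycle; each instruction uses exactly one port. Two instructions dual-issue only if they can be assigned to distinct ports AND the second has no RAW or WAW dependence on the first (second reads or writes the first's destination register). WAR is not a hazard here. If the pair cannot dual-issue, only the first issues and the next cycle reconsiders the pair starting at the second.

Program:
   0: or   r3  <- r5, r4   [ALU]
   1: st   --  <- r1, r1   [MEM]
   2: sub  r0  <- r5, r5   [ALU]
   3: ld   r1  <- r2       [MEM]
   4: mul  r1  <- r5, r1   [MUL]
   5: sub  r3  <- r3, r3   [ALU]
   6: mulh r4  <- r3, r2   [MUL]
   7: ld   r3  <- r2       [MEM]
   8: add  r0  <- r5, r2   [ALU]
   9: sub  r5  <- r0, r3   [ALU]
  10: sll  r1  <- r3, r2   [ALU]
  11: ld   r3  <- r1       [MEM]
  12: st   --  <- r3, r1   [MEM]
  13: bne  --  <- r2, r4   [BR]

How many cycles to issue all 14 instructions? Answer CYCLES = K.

CYCLES = 8

c0: i0,i1 or.ALU;st.MEM  dual
c1: i2,i3 sub.ALU;ld.MEM  dual
c2: i4,i5 mul.MUL;sub.ALU  dual
c3: i6,i7 mulh.MUL;ld.MEM  dual
c4: i8 add.ALU  RAW r0
c5: i9,i10 sub.ALU;sll.ALU  dual
c6: i11 ld.MEM  no-port MEM/MEM
c7: i12,i13 st.MEM;bne.BR  dual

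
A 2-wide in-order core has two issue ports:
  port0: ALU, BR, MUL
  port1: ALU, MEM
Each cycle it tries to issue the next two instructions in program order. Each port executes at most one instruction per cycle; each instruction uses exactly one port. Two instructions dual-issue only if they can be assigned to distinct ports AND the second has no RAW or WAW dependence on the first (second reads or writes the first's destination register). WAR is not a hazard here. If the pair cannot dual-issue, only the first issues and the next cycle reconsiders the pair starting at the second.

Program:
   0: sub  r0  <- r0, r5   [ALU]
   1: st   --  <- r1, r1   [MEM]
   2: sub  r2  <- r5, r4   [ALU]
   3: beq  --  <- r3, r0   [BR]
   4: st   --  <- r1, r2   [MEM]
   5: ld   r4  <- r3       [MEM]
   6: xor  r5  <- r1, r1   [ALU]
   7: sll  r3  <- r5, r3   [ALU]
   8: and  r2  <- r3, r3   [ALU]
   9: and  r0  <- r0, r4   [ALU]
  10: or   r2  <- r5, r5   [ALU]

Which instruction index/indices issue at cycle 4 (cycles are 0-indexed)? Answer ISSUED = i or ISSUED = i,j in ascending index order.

ISSUED = 7

#0 head=0: sub+st i0,i1 dual
#1 head=2: sub+beq i2,i3 dual
#2 head=4: st i4 no-port MEM/MEM
#3 head=5: ld+xor i5,i6 dual
#4 head=7: sll i7 RAW r3
#5 head=8: and+and i8,i9 dual
#6 head=10: or i10 tail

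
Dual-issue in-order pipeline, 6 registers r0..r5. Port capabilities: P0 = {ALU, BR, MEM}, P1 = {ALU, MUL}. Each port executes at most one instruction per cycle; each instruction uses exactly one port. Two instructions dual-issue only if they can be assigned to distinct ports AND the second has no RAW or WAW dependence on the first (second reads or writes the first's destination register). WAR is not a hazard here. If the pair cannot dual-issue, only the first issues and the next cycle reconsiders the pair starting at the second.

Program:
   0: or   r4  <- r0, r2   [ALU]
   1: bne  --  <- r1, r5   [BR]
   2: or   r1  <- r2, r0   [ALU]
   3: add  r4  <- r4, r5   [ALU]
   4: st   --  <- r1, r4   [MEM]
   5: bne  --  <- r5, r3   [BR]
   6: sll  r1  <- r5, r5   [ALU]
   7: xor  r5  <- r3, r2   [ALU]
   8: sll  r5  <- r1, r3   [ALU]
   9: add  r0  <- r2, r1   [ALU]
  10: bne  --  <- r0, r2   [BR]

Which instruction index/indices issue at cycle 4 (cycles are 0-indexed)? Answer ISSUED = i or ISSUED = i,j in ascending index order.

  cy0 -> i0+i1 (or.ALU bne.BR) dual
  cy1 -> i2+i3 (or.ALU add.ALU) dual
  cy2 -> i4 (st.MEM) no-port MEM/BR
  cy3 -> i5+i6 (bne.BR sll.ALU) dual
  cy4 -> i7 (xor.ALU) WAW r5
  cy5 -> i8+i9 (sll.ALU add.ALU) dual
  cy6 -> i10 (bne.BR) tail

ISSUED = 7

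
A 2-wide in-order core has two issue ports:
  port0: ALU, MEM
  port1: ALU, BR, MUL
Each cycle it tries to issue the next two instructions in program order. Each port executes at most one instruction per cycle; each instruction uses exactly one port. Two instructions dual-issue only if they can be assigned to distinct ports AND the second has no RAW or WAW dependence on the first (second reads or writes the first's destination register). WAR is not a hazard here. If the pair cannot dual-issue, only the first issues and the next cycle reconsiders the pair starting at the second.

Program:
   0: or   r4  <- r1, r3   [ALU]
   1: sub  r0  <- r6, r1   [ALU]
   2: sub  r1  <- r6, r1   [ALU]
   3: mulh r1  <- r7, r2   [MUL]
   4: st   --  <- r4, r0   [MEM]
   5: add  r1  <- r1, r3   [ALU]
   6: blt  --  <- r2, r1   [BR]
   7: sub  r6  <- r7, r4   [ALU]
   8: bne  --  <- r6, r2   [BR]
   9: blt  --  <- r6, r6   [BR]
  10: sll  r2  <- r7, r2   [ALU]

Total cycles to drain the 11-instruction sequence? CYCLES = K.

CYCLES = 7

0. or/sub @i0+i1  | pair
1. sub @i2  | WAW r1
2. mulh/st @i3+i4  | pair
3. add @i5  | RAW r1
4. blt/sub @i6+i7  | pair
5. bne @i8  | no-port BR/BR
6. blt/sll @i9+i10  | pair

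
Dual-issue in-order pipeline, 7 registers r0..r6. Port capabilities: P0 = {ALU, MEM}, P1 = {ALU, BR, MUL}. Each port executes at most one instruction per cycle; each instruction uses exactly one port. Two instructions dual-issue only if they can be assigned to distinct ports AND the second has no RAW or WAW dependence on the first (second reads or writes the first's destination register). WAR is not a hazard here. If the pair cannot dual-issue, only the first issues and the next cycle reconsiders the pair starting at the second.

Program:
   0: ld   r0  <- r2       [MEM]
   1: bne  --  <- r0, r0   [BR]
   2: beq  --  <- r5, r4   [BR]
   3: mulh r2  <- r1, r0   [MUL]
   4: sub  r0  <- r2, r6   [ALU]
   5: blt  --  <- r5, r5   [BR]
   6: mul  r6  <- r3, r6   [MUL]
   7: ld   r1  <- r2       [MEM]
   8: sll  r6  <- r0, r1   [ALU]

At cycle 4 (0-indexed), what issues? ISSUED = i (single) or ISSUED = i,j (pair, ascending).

ISSUED = 4,5

  cy0 -> i0 (ld) RAW r0
  cy1 -> i1 (bne) no-port BR/BR
  cy2 -> i2 (beq) no-port BR/MUL
  cy3 -> i3 (mulh) RAW r2
  cy4 -> i4&i5 (sub blt) 2-wide
  cy5 -> i6&i7 (mul ld) 2-wide
  cy6 -> i8 (sll) tail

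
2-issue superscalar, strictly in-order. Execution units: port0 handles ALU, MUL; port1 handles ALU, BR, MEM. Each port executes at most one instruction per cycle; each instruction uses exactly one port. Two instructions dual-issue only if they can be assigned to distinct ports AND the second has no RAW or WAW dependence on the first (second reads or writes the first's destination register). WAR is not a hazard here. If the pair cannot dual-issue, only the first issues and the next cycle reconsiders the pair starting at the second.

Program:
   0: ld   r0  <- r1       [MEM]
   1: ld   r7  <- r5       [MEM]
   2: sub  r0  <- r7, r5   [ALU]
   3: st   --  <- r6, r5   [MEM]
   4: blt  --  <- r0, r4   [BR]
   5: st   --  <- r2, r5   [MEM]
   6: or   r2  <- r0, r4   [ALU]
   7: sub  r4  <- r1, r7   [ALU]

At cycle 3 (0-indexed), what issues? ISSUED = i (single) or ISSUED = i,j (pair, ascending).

ISSUED = 4

#0 head=0: ld i0 no-port MEM/MEM
#1 head=1: ld i1 RAW r7
#2 head=2: sub;st i2,i3 dual
#3 head=4: blt i4 no-port BR/MEM
#4 head=5: st;or i5,i6 dual
#5 head=7: sub i7 tail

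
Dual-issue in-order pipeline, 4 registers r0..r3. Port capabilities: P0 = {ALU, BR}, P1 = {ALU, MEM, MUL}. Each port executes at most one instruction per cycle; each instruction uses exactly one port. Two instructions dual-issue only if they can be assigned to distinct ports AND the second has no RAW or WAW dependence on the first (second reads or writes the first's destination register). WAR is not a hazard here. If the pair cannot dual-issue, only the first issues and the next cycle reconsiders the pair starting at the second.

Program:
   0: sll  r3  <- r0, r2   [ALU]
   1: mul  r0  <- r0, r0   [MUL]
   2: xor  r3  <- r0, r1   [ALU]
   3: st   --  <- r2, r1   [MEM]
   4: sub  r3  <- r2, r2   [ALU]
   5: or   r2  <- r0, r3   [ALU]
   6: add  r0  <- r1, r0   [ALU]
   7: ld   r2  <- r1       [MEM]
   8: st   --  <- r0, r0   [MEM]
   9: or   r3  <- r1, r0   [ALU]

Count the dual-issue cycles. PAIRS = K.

PAIRS = 4

[0] i0+i1  sll.ALU/mul.MUL  -- pair
[1] i2+i3  xor.ALU/st.MEM  -- pair
[2] i4  sub.ALU  -- RAW r3
[3] i5+i6  or.ALU/add.ALU  -- pair
[4] i7  ld.MEM  -- no-port MEM/MEM
[5] i8+i9  st.MEM/or.ALU  -- pair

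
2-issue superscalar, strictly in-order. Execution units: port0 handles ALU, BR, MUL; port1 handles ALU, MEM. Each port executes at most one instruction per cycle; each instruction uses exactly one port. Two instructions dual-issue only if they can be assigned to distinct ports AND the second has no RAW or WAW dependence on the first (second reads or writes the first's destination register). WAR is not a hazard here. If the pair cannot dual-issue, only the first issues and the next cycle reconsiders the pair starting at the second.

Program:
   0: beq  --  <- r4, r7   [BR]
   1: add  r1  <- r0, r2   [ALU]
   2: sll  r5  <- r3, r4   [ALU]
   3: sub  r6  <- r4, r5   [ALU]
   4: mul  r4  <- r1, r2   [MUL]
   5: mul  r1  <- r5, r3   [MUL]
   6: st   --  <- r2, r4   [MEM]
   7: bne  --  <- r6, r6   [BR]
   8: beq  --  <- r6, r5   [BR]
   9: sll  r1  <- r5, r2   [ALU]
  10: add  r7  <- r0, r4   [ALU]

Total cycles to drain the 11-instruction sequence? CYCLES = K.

CYCLES = 7

  cy0 -> i0&i1 (beq add) 2-wide
  cy1 -> i2 (sll) RAW r5
  cy2 -> i3&i4 (sub mul) 2-wide
  cy3 -> i5&i6 (mul st) 2-wide
  cy4 -> i7 (bne) no-port BR/BR
  cy5 -> i8&i9 (beq sll) 2-wide
  cy6 -> i10 (add) tail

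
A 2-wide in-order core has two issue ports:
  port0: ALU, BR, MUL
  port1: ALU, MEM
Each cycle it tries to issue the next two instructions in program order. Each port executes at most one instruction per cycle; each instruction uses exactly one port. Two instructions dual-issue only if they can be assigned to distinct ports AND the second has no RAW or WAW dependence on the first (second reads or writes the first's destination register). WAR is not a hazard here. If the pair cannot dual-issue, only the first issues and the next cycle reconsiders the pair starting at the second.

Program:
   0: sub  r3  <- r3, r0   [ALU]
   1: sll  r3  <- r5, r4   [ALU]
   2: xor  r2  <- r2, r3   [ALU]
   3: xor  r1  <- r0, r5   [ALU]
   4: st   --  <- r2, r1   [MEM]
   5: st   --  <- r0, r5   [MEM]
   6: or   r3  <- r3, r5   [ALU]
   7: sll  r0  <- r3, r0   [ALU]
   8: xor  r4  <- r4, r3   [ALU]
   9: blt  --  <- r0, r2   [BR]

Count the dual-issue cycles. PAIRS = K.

PAIRS = 3

  cy0 -> i0 (sub.ALU) WAW r3
  cy1 -> i1 (sll.ALU) RAW r3
  cy2 -> i2+i3 (xor.ALU+xor.ALU) dual
  cy3 -> i4 (st.MEM) no-port MEM/MEM
  cy4 -> i5+i6 (st.MEM+or.ALU) dual
  cy5 -> i7+i8 (sll.ALU+xor.ALU) dual
  cy6 -> i9 (blt.BR) tail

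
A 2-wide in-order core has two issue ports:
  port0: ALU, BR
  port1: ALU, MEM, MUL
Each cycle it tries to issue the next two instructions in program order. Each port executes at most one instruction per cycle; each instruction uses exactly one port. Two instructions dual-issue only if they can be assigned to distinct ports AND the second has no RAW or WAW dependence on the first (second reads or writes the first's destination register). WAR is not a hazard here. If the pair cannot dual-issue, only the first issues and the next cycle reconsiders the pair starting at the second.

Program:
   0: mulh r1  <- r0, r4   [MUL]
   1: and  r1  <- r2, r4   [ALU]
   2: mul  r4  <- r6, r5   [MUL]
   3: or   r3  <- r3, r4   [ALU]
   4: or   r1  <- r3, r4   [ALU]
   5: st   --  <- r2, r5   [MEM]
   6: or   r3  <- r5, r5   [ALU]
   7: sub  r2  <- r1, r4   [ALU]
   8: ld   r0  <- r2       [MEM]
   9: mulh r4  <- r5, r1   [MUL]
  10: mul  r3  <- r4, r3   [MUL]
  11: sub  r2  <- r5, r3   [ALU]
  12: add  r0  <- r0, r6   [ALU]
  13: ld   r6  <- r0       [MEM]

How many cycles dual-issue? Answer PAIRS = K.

  cy0 -> i0 (mulh.MUL) WAW r1
  cy1 -> i1,i2 (and.ALU mul.MUL) 2-wide
  cy2 -> i3 (or.ALU) RAW r3
  cy3 -> i4,i5 (or.ALU st.MEM) 2-wide
  cy4 -> i6,i7 (or.ALU sub.ALU) 2-wide
  cy5 -> i8 (ld.MEM) no-port MEM/MUL
  cy6 -> i9 (mulh.MUL) no-port MUL/MUL
  cy7 -> i10 (mul.MUL) RAW r3
  cy8 -> i11,i12 (sub.ALU add.ALU) 2-wide
  cy9 -> i13 (ld.MEM) tail

PAIRS = 4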